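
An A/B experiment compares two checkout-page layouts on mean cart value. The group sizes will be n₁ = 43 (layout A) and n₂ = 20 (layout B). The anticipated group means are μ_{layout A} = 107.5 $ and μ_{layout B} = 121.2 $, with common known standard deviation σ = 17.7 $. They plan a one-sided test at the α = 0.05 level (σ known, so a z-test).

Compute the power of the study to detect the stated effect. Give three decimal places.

Power ≈ 0.888

Standardized effect: d = |μ_{layout A} − μ_{layout B}| / σ = |107.5 − 121.2| / 17.7 = 0.7740
Noncentrality parameter: δ = d / √(1/n₁ + 1/n₂) = 0.7740 / √(1/43 + 1/20) = 2.8597
One-sided α = 0.05 → critical value z_{0.05} = 1.645.
Power = Φ(δ − 1.645) = Φ(1.215) = 0.8878.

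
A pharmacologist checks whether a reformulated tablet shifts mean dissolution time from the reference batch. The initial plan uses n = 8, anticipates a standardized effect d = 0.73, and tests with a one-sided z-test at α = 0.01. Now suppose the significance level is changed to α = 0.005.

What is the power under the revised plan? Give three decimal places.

Power ≈ 0.305

δ = d·√n = 0.73 × √8 = 2.0648 (unchanged). New critical value: z_{0.005} = 2.576.
Revised power = P(Z > 2.576 − δ) = Φ(-0.511) = 0.3046.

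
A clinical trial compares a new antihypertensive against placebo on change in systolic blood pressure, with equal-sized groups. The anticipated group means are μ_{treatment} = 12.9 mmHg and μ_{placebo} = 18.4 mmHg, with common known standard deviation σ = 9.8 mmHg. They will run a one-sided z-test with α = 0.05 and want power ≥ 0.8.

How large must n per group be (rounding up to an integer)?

Standardized effect: d = |μ_{treatment} − μ_{placebo}| / σ = |12.9 − 18.4| / 9.8 = 0.5612
Set Φ(δ − 1.645) = 0.8; then δ − 1.645 = Φ⁻¹(0.8) = 0.842, giving δ = 2.486.
δ = d·√(n/2) ⇒ n = 2(δ/d)² = 2 × (2.486 / 0.5612)² = 39.26.
Round up to the next whole unit.

n = 40 per group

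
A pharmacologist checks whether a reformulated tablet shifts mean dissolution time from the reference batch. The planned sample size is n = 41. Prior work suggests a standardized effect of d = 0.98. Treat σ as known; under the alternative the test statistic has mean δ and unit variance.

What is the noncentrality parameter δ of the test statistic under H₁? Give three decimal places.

δ = d·√n = 0.98 × √41 = 6.2751

δ ≈ 6.275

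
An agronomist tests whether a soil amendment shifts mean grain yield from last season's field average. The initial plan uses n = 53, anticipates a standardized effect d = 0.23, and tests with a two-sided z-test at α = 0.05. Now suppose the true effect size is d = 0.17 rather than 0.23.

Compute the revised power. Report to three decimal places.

With d = 0.17: δ = d·√n = 0.17 × √53 = 1.2376. Critical value z_{0.025} = 1.960.
Revised power = Φ(δ − 1.960) + Φ(−δ − 1.960) = Φ(-0.722) + Φ(-3.198) = 0.2350 + 0.0007 = 0.2357.

Power ≈ 0.236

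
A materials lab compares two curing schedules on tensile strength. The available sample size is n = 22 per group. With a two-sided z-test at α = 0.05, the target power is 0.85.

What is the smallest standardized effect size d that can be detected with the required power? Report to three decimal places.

Required noncentrality: δ = z_{0.025} + z_{0.15} = 1.960 + 1.036 = 2.996.
(Lower-tail contribution to power is negligible for δ > 0.)
δ = d·√(n/2) ⇒ d = δ/√(n/2) = 2.996/√(22/2) = 0.9034.

d ≈ 0.903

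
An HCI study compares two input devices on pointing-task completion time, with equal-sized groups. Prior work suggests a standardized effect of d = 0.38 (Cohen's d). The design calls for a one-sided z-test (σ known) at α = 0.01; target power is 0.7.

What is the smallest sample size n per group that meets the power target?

Set Φ(δ − 2.326) = 0.7; then δ − 2.326 = Φ⁻¹(0.7) = 0.524, giving δ = 2.851.
δ = d·√(n/2) ⇒ n = 2(δ/d)² = 2 × (2.851 / 0.38)² = 112.56.
Rounding up, n = 113 per group.

n = 113 per group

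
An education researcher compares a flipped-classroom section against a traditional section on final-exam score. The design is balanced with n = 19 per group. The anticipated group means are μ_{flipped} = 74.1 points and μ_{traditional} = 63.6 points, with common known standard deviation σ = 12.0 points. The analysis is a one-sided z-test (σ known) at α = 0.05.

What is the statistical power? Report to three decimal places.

Standardized effect: d = |μ_{flipped} − μ_{traditional}| / σ = |74.1 − 63.6| / 12.0 = 0.8750
Noncentrality parameter: δ = d·√(n/2) = 0.8750 × √(19/2) = 2.6969
One-sided α = 0.05 → critical value z_{0.05} = 1.645.
Power = P(Z > 1.645 − δ) = Φ(1.052) = 0.8536.

Power ≈ 0.854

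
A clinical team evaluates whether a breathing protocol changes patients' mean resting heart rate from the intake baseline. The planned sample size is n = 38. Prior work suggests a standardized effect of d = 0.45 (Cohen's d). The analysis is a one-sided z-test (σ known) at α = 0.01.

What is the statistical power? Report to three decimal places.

Noncentrality parameter: δ = d·√n = 0.45 × √38 = 2.7740
One-sided α = 0.01 → critical value z_{0.01} = 2.326.
Power = Φ(δ − 2.326) = Φ(0.448) = 0.6728.

Power ≈ 0.673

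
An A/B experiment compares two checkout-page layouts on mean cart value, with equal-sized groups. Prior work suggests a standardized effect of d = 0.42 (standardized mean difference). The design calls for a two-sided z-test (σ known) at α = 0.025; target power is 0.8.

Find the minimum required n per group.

n = 108 per group

For power 0.8 need Φ(δ − z_{0.0125}) = 0.8, so δ = z_{0.0125} + z_{0.20} = 2.241 + 0.842 = 3.083.
(For δ > 0 the lower-tail rejection region contributes negligibly to power, so the one-term inversion is standard.)
δ = d·√(n/2) ⇒ n = 2(δ/d)² = 2 × (3.083 / 0.42)² = 107.77.
Rounding up, n = 108 per group.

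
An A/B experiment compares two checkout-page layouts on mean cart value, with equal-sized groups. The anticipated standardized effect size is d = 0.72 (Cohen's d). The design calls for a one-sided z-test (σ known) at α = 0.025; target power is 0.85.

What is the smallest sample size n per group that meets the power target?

For power 0.85 need Φ(δ − z_{0.025}) = 0.85, so δ = z_{0.025} + z_{0.15} = 1.960 + 1.036 = 2.996.
δ = d·√(n/2) ⇒ n = 2(δ/d)² = 2 × (2.996 / 0.72)² = 34.64.
Round up to the next whole unit.

n = 35 per group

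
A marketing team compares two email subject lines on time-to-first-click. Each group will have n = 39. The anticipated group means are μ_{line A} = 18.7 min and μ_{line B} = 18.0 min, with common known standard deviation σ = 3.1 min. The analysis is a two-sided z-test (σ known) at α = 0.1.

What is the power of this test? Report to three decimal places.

Standardized effect: d = |μ_{line A} − μ_{line B}| / σ = |18.7 − 18.0| / 3.1 = 0.2258
Noncentrality parameter: δ = d·√(n/2) = 0.2258 × √(39/2) = 0.9971
Critical value for a two-sided test at α = 0.1: z_{α/2} = 1.645.
Power = Φ(δ − 1.645) + Φ(−δ − 1.645) = Φ(-0.648) + Φ(-2.642) = 0.2586 + 0.0041 = 0.2627.

Power ≈ 0.263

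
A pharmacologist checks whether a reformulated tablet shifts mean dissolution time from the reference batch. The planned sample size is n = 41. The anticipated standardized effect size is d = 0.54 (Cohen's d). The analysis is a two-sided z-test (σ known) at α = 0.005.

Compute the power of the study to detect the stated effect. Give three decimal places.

Noncentrality parameter: δ = d·√n = 0.54 × √41 = 3.4577
Two-sided α = 0.005 → critical value z_{0.0025} = 2.807.
Power = Φ(δ − 2.807) + Φ(−δ − 2.807) = Φ(0.651) + Φ(-6.265) = 0.7424 + 0.0000 = 0.7424.

Power ≈ 0.742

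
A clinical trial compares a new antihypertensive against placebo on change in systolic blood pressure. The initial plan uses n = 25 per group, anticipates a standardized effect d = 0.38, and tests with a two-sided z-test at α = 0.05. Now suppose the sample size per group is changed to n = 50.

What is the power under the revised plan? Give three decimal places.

With n = 50 per group: δ = d·√(n/2) = 0.38 × √(50/2) = 1.9000. Critical value z_{0.025} = 1.960.
Revised power = Φ(δ − 1.960) + Φ(−δ − 1.960) = Φ(-0.060) + Φ(-3.860) = 0.4761 + 0.0001 = 0.4761.

Power ≈ 0.476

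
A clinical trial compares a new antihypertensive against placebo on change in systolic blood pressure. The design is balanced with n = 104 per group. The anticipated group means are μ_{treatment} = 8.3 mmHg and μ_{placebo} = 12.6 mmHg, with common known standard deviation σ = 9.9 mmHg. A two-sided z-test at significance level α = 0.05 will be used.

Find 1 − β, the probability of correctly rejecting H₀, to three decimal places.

Standardized effect: d = |μ_{treatment} − μ_{placebo}| / σ = |8.3 − 12.6| / 9.9 = 0.4343
Noncentrality parameter: δ = d·√(n/2) = 0.4343 × √(104/2) = 3.1321
Two-sided α = 0.05 → critical value z_{0.025} = 1.960.
Power = Φ(δ − 1.960) + Φ(−δ − 1.960) = Φ(1.172) + Φ(-5.092) = 0.8794 + 0.0000 = 0.8794.

Power ≈ 0.879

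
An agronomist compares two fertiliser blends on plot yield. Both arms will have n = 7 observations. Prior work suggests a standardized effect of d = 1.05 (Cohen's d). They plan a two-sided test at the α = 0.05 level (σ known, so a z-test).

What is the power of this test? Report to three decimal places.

Power ≈ 0.502

Noncentrality parameter: δ = d·√(n/2) = 1.05 × √(7/2) = 1.9644
Critical value for a two-sided test at α = 0.05: z_{α/2} = 1.960.
Power = Φ(δ − 1.960) + Φ(−δ − 1.960) = Φ(0.004) + Φ(-3.924) = 0.5018 + 0.0000 = 0.5018.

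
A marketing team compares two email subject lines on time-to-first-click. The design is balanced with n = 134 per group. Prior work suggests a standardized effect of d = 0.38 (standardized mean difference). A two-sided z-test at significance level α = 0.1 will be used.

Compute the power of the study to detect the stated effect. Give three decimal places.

Noncentrality parameter: δ = d·√(n/2) = 0.38 × √(134/2) = 3.1104
Critical value for a two-sided test at α = 0.1: z_{α/2} = 1.645.
Power = Φ(δ − 1.645) + Φ(−δ − 1.645) = Φ(1.466) + Φ(-4.755) = 0.9286 + 0.0000 = 0.9286.

Power ≈ 0.929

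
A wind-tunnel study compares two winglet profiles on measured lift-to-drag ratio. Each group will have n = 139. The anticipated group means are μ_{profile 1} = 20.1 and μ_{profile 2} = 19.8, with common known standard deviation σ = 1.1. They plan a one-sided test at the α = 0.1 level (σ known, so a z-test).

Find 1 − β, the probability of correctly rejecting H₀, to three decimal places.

Power ≈ 0.839

Standardized effect: d = |μ_{profile 1} − μ_{profile 2}| / σ = |20.1 − 19.8| / 1.1 = 0.2727
Noncentrality parameter: δ = d·√(n/2) = 0.2727 × √(139/2) = 2.2736
One-sided α = 0.1 → critical value z_{0.1} = 1.282.
Power = Φ(δ − 1.282) = Φ(0.992) = 0.8394.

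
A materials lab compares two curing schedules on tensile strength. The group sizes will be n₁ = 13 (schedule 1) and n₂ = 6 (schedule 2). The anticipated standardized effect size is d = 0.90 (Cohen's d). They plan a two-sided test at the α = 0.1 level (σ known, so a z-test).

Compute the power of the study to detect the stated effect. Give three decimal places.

Power ≈ 0.571

Noncentrality parameter: δ = d / √(1/n₁ + 1/n₂) = 0.90 / √(1/13 + 1/6) = 1.8235
Critical value for a two-sided test at α = 0.1: z_{α/2} = 1.645.
Power = Φ(δ − 1.645) + Φ(−δ − 1.645) = Φ(0.179) + Φ(-3.468) = 0.5709 + 0.0003 = 0.5712.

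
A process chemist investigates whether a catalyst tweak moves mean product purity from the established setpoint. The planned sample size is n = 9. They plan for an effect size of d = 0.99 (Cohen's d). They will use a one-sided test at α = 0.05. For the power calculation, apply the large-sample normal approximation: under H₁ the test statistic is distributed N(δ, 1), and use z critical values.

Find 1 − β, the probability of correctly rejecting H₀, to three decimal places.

Noncentrality parameter: δ = d·√n = 0.99 × √9 = 2.9700
Critical value for a one-sided test at α = 0.05: z_α = 1.645.
Power = Φ(δ − 1.645) = Φ(1.325) = 0.9074.

Power ≈ 0.907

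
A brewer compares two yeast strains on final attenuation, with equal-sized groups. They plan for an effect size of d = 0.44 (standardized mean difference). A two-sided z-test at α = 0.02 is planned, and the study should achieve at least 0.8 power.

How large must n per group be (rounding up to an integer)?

For power 0.8 need Φ(δ − z_{0.01}) = 0.8, so δ = z_{0.01} + z_{0.20} = 2.326 + 0.842 = 3.168.
(For δ > 0 the lower-tail rejection region contributes negligibly to power, so the one-term inversion is standard.)
δ = d·√(n/2) ⇒ n = 2(δ/d)² = 2 × (3.168 / 0.44)² = 103.68.
Rounding up, n = 104 per group.

n = 104 per group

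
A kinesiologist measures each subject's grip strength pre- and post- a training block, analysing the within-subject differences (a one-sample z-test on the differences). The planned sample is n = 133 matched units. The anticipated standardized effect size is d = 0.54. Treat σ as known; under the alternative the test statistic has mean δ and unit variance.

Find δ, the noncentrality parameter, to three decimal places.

δ = d·√n = 0.54 × √133 = 6.2276

δ ≈ 6.228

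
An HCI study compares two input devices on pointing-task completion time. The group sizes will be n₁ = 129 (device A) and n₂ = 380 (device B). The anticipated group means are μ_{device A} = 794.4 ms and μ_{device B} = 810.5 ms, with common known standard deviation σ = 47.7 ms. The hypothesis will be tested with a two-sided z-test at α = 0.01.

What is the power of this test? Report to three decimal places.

Standardized effect: d = |μ_{device A} − μ_{device B}| / σ = |794.4 − 810.5| / 47.7 = 0.3375
Noncentrality parameter: δ = d / √(1/n₁ + 1/n₂) = 0.3375 / √(1/129 + 1/380) = 3.3123
Two-sided α = 0.01 → critical value z_{0.005} = 2.576.
Power = Φ(δ − 2.576) + Φ(−δ − 2.576) = Φ(0.737) + Φ(-5.888) = 0.7693 + 0.0000 = 0.7693.

Power ≈ 0.769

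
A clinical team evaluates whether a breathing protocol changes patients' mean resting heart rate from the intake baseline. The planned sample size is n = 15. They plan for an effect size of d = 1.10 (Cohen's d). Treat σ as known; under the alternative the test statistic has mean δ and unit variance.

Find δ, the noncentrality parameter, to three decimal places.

δ ≈ 4.260

δ = d·√n = 1.10 × √15 = 4.2603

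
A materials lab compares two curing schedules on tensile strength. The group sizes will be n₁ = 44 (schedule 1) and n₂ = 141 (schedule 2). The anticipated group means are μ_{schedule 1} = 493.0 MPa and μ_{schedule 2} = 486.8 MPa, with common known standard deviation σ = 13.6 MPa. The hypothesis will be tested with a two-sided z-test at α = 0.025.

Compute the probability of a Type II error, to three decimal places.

β ≈ 0.345

Standardized effect: d = |μ_{schedule 1} − μ_{schedule 2}| / σ = |493.0 − 486.8| / 13.6 = 0.4559
Noncentrality parameter: δ = d / √(1/n₁ + 1/n₂) = 0.4559 / √(1/44 + 1/141) = 2.6400
Two-sided α = 0.025 → critical value z_{0.0125} = 2.241.
Power = Φ(δ − 2.241) + Φ(−δ − 2.241) = Φ(0.399) + Φ(-4.881) = 0.6549 + 0.0000 = 0.6549.
Type II error: β = 1 − power = 1 − 0.6549 = 0.3451.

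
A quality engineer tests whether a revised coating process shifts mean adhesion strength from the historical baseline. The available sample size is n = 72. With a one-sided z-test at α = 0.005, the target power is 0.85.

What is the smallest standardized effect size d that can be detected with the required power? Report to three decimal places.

Required noncentrality: δ = z_{0.005} + z_{0.15} = 2.576 + 1.036 = 3.612.
δ = d·√n ⇒ d = δ/√n = 3.612/√72 = 0.4257.

d ≈ 0.426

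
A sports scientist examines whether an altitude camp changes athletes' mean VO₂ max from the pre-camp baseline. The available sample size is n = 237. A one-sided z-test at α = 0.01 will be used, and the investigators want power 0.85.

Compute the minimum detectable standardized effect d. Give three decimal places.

d ≈ 0.218

Required noncentrality: δ = z_{0.01} + z_{0.15} = 2.326 + 1.036 = 3.363.
δ = d·√n ⇒ d = δ/√n = 3.363/√237 = 0.2184.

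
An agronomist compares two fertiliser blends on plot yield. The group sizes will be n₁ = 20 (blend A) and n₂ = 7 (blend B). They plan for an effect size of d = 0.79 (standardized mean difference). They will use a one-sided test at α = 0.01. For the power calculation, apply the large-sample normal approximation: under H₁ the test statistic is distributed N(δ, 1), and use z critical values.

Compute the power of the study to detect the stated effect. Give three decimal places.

Noncentrality parameter: δ = d / √(1/n₁ + 1/n₂) = 0.79 / √(1/20 + 1/7) = 1.7989
One-sided α = 0.01 → critical value z_{0.01} = 2.326.
Power = P(Z > 2.326 − δ) = Φ(-0.527) = 0.2989.

Power ≈ 0.299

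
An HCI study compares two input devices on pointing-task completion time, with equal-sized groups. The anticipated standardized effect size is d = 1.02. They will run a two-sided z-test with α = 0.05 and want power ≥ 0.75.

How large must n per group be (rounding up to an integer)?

For power 0.75 need Φ(δ − z_{0.025}) = 0.75, so δ = z_{0.025} + z_{0.25} = 1.960 + 0.674 = 2.634.
(For δ > 0 the lower-tail rejection region contributes negligibly to power, so the one-term inversion is standard.)
δ = d·√(n/2) ⇒ n = 2(δ/d)² = 2 × (2.634 / 1.02)² = 13.34.
Rounding up, n = 14 per group.

n = 14 per group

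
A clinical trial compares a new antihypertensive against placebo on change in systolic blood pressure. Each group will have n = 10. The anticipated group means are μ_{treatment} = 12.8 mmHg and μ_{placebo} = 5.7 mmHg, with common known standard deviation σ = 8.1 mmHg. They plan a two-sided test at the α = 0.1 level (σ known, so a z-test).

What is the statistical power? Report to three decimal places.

Standardized effect: d = |μ_{treatment} − μ_{placebo}| / σ = |12.8 − 5.7| / 8.1 = 0.8765
Noncentrality parameter: δ = d·√(n/2) = 0.8765 × √(10/2) = 1.9600
Critical value for a two-sided test at α = 0.1: z_{α/2} = 1.645.
Power = Φ(δ − 1.645) + Φ(−δ − 1.645) = Φ(0.315) + Φ(-3.605) = 0.6237 + 0.0002 = 0.6238.

Power ≈ 0.624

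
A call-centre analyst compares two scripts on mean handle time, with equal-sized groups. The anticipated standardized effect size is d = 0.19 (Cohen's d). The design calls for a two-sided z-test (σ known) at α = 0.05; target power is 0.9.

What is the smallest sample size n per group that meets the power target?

n = 583 per group

For power 0.9 need Φ(δ − z_{0.025}) = 0.9, so δ = z_{0.025} + z_{0.10} = 1.960 + 1.282 = 3.242.
(For δ > 0 the lower-tail rejection region contributes negligibly to power, so the one-term inversion is standard.)
δ = d·√(n/2) ⇒ n = 2(δ/d)² = 2 × (3.242 / 0.19)² = 582.13.
Round up to the next whole unit.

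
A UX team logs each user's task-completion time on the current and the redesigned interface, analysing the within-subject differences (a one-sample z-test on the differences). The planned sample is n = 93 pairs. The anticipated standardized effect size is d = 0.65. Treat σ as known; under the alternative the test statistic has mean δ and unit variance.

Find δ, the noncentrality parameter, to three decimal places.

The noncentrality parameter scales effect size by the design's sample-size factor: δ = d·√n = 0.65 × √93 = 6.2684

δ ≈ 6.268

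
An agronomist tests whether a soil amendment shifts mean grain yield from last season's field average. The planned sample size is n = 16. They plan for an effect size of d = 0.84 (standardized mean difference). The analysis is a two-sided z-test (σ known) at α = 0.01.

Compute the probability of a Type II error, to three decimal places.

Noncentrality parameter: δ = d·√n = 0.84 × √16 = 3.3600
Two-sided α = 0.01 → critical value z_{0.005} = 2.576.
Power = Φ(δ − 2.576) + Φ(−δ − 2.576) = Φ(0.784) + Φ(-5.936) = 0.7835 + 0.0000 = 0.7835.
Type II error: β = 1 − power = 1 − 0.7835 = 0.2165.

β ≈ 0.216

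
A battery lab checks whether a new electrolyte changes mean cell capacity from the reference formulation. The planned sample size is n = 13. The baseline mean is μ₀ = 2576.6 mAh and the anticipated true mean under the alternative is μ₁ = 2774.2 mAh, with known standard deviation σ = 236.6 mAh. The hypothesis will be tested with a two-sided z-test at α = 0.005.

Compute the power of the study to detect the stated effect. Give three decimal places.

Standardized effect: d = |μ₁ − μ₀| / σ = |2774.2 − 2576.6| / 236.6 = 0.8352
Noncentrality parameter: δ = d·√n = 0.8352 × √13 = 3.0112
Two-sided α = 0.005 → critical value z_{0.0025} = 2.807.
Power = Φ(δ − 2.807) + Φ(−δ − 2.807) = Φ(0.204) + Φ(-5.818) = 0.5809 + 0.0000 = 0.5809.

Power ≈ 0.581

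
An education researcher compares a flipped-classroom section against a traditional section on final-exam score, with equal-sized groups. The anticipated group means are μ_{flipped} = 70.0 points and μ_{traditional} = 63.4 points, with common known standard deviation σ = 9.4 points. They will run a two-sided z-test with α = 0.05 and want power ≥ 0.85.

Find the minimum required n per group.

n = 37 per group

Standardized effect: d = |μ_{flipped} − μ_{traditional}| / σ = |70.0 − 63.4| / 9.4 = 0.7021
Set Φ(δ − 1.960) = 0.85; then δ − 1.960 = Φ⁻¹(0.85) = 1.036, giving δ = 2.996.
(For δ > 0 the lower-tail rejection region contributes negligibly to power, so the one-term inversion is standard.)
δ = d·√(n/2) ⇒ n = 2(δ/d)² = 2 × (2.996 / 0.7021)² = 36.42.
Rounding up, n = 37 per group.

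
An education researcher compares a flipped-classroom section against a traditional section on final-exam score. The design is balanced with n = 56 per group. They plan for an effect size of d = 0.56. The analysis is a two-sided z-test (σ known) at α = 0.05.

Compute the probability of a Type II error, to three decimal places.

Noncentrality parameter: δ = d·√(n/2) = 0.56 × √(56/2) = 2.9632
Critical value for a two-sided test at α = 0.05: z_{α/2} = 1.960.
Power = Φ(δ − 1.960) + Φ(−δ − 1.960) = Φ(1.003) + Φ(-4.923) = 0.8421 + 0.0000 = 0.8421.
Type II error: β = 1 − power = 1 − 0.8421 = 0.1579.

β ≈ 0.158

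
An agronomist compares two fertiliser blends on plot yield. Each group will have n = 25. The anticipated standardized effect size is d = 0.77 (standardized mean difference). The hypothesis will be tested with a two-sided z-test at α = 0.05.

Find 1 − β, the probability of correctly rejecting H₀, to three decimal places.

Noncentrality parameter: δ = d·√(n/2) = 0.77 × √(25/2) = 2.7224
Critical value for a two-sided test at α = 0.05: z_{α/2} = 1.960.
Power = Φ(δ − 1.960) + Φ(−δ − 1.960) = Φ(0.762) + Φ(-4.682) = 0.7771 + 0.0000 = 0.7771.

Power ≈ 0.777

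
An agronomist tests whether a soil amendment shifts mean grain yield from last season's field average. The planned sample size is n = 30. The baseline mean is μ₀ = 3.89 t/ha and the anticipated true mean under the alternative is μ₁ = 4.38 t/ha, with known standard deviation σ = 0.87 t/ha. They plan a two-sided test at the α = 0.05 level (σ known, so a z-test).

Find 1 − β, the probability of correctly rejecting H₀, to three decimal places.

Standardized effect: d = |μ₁ − μ₀| / σ = |4.38 − 3.89| / 0.87 = 0.5632
Noncentrality parameter: δ = d·√n = 0.5632 × √30 = 3.0849
Two-sided α = 0.05 → critical value z_{0.025} = 1.960.
Power = Φ(δ − 1.960) + Φ(−δ − 1.960) = Φ(1.125) + Φ(-5.045) = 0.8697 + 0.0000 = 0.8697.

Power ≈ 0.870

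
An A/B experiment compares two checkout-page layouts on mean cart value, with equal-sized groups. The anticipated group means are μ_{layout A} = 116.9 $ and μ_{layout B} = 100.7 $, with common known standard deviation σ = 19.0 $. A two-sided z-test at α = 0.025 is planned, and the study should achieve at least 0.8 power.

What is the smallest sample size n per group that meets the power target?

n = 27 per group

Standardized effect: d = |μ_{layout A} − μ_{layout B}| / σ = |116.9 − 100.7| / 19.0 = 0.8526
Set Φ(δ − 2.241) = 0.8; then δ − 2.241 = Φ⁻¹(0.8) = 0.842, giving δ = 3.083.
(For δ > 0 the lower-tail rejection region contributes negligibly to power, so the one-term inversion is standard.)
δ = d·√(n/2) ⇒ n = 2(δ/d)² = 2 × (3.083 / 0.8526)² = 26.15.
Round up to the next whole unit.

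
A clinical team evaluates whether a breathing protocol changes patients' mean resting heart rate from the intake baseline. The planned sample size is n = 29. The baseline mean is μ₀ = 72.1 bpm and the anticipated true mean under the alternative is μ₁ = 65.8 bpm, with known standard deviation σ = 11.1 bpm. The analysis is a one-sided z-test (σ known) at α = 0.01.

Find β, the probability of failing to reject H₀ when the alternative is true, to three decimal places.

Standardized effect: d = |μ₁ − μ₀| / σ = |65.8 − 72.1| / 11.1 = 0.5676
Noncentrality parameter: δ = d·√n = 0.5676 × √29 = 3.0564
Critical value for a one-sided test at α = 0.01: z_α = 2.326.
Power = Φ(δ − 2.326) = Φ(0.730) = 0.7673.
Type II error: β = 1 − power = 1 − 0.7673 = 0.2327.

β ≈ 0.233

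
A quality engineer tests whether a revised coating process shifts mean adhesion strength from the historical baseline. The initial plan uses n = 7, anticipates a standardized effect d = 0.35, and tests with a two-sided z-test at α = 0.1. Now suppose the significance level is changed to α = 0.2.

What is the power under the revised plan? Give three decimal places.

Power ≈ 0.375

δ = d·√n = 0.35 × √7 = 0.9260 (unchanged). New critical value: z_{0.1} = 1.282.
Revised power = Φ(δ − 1.282) + Φ(−δ − 1.282) = Φ(-0.356) + Φ(-2.208) = 0.3611 + 0.0136 = 0.3747.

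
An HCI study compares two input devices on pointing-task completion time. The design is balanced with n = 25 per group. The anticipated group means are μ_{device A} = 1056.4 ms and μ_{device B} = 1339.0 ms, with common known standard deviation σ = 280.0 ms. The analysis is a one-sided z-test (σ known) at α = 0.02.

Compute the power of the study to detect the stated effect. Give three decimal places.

Standardized effect: d = |μ_{device A} − μ_{device B}| / σ = |1056.4 − 1339.0| / 280.0 = 1.0093
Noncentrality parameter: δ = d·√(n/2) = 1.0093 × √(25/2) = 3.5684
Critical value for a one-sided test at α = 0.02: z_α = 2.054.
Power = Φ(δ − 2.054) = Φ(1.515) = 0.9351.

Power ≈ 0.935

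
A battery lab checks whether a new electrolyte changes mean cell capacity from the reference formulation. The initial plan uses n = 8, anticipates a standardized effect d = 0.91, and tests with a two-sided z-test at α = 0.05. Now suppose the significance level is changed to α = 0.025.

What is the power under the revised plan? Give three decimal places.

Power ≈ 0.630

δ = d·√n = 0.91 × √8 = 2.5739 (unchanged). New critical value: z_{0.0125} = 2.241.
Revised power = Φ(δ − 2.241) + Φ(−δ − 2.241) = Φ(0.332) + Φ(-4.815) = 0.6302 + 0.0000 = 0.6302.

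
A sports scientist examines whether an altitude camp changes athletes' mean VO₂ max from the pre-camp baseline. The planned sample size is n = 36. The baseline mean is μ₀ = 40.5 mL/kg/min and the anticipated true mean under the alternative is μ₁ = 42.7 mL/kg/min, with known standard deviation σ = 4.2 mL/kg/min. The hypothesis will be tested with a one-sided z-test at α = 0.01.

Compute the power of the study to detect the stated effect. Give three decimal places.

Standardized effect: d = |μ₁ − μ₀| / σ = |42.7 − 40.5| / 4.2 = 0.5238
Noncentrality parameter: δ = d·√n = 0.5238 × √36 = 3.1429
One-sided α = 0.01 → critical value z_{0.01} = 2.326.
Power = P(Z > 2.326 − δ) = Φ(0.817) = 0.7929.

Power ≈ 0.793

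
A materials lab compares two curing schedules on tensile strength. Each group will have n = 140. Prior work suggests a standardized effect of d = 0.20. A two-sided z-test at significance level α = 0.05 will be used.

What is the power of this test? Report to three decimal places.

Power ≈ 0.387

Noncentrality parameter: δ = d·√(n/2) = 0.20 × √(140/2) = 1.6733
Two-sided α = 0.05 → critical value z_{0.025} = 1.960.
Power = Φ(δ − 1.960) + Φ(−δ − 1.960) = Φ(-0.287) + Φ(-3.633) = 0.3872 + 0.0001 = 0.3873.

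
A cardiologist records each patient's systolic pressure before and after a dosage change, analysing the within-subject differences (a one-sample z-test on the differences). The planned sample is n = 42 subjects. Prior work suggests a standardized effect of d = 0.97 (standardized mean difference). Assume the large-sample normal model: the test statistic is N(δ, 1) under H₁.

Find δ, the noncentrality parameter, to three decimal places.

δ ≈ 6.286

δ = d·√n = 0.97 × √42 = 6.2863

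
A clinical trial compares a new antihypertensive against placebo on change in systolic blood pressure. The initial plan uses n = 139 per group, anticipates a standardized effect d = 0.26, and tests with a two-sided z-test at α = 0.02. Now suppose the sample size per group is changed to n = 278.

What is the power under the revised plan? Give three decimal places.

Power ≈ 0.770

With n = 278 per group: δ = d·√(n/2) = 0.26 × √(278/2) = 3.0654. Critical value z_{0.01} = 2.326.
Revised power = Φ(δ − 2.326) + Φ(−δ − 2.326) = Φ(0.739) + Φ(-5.392) = 0.7700 + 0.0000 = 0.7700.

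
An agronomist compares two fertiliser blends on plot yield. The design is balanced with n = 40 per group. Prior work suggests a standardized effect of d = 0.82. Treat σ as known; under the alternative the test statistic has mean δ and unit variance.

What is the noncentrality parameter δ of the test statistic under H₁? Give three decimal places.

δ ≈ 3.667

The noncentrality parameter scales effect size by the design's sample-size factor: δ = d·√(n/2) = 0.82 × √(40/2) = 3.6672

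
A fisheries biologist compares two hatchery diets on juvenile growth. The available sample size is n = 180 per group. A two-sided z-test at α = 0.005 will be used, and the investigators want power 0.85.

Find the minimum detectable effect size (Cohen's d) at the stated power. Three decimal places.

Required noncentrality: δ = z_{0.0025} + z_{0.15} = 2.807 + 1.036 = 3.843.
(The second rejection-region term Φ(−δ − z_{α/2}) is negligible and dropped.)
δ = d·√(n/2) ⇒ d = δ/√(n/2) = 3.843/√(180/2) = 0.4051.

d ≈ 0.405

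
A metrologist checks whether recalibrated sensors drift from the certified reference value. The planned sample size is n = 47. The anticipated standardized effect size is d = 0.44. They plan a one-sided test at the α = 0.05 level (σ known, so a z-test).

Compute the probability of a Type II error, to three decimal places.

Noncentrality parameter: λ = d·√n = 0.44 × √47 = 3.0165
Critical value for a one-sided test at α = 0.05: z_α = 1.645.
Power = Φ(λ − 1.645) = Φ(1.372) = 0.9149.
Type II error: β = 1 − power = 1 − 0.9149 = 0.0851.

β ≈ 0.085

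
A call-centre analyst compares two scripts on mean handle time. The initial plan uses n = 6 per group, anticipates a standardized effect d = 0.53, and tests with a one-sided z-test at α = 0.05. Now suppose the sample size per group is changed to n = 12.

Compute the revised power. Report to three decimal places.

With n = 12 per group: δ = d·√(n/2) = 0.53 × √(12/2) = 1.2982. Critical value z_{0.05} = 1.645.
Revised power = P(Z > 1.645 − δ) = Φ(-0.347) = 0.3644.

Power ≈ 0.364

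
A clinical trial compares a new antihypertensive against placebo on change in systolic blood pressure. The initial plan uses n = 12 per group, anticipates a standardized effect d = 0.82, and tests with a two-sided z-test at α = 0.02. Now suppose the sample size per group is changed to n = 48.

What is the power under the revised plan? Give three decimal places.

With n = 48 per group: δ = d·√(n/2) = 0.82 × √(48/2) = 4.0172. Critical value z_{0.01} = 2.326.
Revised power = Φ(δ − 2.326) + Φ(−δ − 2.326) = Φ(1.691) + Φ(-6.344) = 0.9546 + 0.0000 = 0.9546.

Power ≈ 0.955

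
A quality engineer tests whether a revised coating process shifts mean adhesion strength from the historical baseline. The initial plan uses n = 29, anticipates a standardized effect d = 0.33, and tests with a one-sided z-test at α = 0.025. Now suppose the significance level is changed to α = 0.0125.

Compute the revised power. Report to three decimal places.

δ = d·√n = 0.33 × √29 = 1.7771 (unchanged). New critical value: z_{0.0125} = 2.241.
Revised power = P(Z > 2.241 − δ) = Φ(-0.464) = 0.3212.

Power ≈ 0.321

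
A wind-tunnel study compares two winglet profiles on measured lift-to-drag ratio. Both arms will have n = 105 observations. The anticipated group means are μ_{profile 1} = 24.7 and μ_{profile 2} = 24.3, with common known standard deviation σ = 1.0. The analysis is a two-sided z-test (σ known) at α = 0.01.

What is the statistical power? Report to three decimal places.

Power ≈ 0.626

Standardized effect: d = |μ_{profile 1} − μ_{profile 2}| / σ = |24.7 − 24.3| / 1.0 = 0.4000
Noncentrality parameter: δ = d·√(n/2) = 0.4000 × √(105/2) = 2.8983
Critical value for a two-sided test at α = 0.01: z_{α/2} = 2.576.
Power = Φ(δ − 2.576) + Φ(−δ − 2.576) = Φ(0.322) + Φ(-5.474) = 0.6264 + 0.0000 = 0.6264.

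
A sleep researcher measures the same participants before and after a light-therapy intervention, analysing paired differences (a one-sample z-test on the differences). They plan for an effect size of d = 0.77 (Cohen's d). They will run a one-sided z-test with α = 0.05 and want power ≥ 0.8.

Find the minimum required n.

n = 11

For power 0.8 need Φ(δ − z_{0.05}) = 0.8, so δ = z_{0.05} + z_{0.20} = 1.645 + 0.842 = 2.486.
δ = d·√n ⇒ n = (δ/d)² = (2.486 / 0.77)² = 10.43.
Round up to the next whole unit.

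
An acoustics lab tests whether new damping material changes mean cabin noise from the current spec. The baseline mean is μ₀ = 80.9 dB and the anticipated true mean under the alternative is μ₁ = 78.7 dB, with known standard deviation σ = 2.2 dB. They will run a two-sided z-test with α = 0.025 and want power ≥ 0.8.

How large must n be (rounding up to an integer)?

n = 10

Standardized effect: d = |μ₁ − μ₀| / σ = |78.7 − 80.9| / 2.2 = 1.0000
For power 0.8 need Φ(δ − z_{0.0125}) = 0.8, so δ = z_{0.0125} + z_{0.20} = 2.241 + 0.842 = 3.083.
(For δ > 0 the lower-tail rejection region contributes negligibly to power, so the one-term inversion is standard.)
δ = d·√n ⇒ n = (δ/d)² = (3.083 / 1.0000)² = 9.51.
Round up to the next whole unit.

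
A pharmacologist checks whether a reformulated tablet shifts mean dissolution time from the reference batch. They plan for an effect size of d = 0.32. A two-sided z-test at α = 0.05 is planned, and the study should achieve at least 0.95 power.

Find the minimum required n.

For power 0.95 need Φ(δ − z_{0.025}) = 0.95, so δ = z_{0.025} + z_{0.05} = 1.960 + 1.645 = 3.605.
(The Φ(−δ − z_{α/2}) term is vanishingly small for δ > 0 and is dropped in the standard sample-size formula.)
δ = d·√n ⇒ n = (δ/d)² = (3.605 / 0.32)² = 126.90.
Round up to the next whole unit.

n = 127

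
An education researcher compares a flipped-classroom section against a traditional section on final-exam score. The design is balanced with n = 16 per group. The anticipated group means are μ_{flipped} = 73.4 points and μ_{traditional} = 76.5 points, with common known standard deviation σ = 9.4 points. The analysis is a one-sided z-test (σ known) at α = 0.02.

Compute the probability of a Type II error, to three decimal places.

β ≈ 0.869

Standardized effect: d = |μ_{flipped} − μ_{traditional}| / σ = |73.4 − 76.5| / 9.4 = 0.3298
Noncentrality parameter: δ = d·√(n/2) = 0.3298 × √(16/2) = 0.9328
Critical value for a one-sided test at α = 0.02: z_α = 2.054.
Power = P(Z > 2.054 − δ) = Φ(-1.121) = 0.1312.
Type II error: β = 1 − power = 1 − 0.1312 = 0.8688.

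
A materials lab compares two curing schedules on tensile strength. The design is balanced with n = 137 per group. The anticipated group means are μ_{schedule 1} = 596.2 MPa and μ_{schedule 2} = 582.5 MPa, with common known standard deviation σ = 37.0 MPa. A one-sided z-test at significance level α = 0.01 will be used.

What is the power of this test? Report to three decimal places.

Power ≈ 0.770

Standardized effect: d = |μ_{schedule 1} − μ_{schedule 2}| / σ = |596.2 − 582.5| / 37.0 = 0.3703
Noncentrality parameter: δ = d·√(n/2) = 0.3703 × √(137/2) = 3.0645
Critical value for a one-sided test at α = 0.01: z_α = 2.326.
Power = Φ(δ − 2.326) = Φ(0.738) = 0.7698.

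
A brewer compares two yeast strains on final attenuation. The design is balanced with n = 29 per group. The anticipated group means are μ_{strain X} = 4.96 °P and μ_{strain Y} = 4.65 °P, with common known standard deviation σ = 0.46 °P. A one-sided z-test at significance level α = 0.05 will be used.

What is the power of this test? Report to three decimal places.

Standardized effect: d = |μ_{strain X} − μ_{strain Y}| / σ = |4.96 − 4.65| / 0.46 = 0.6739
Noncentrality parameter: λ = d·√(n/2) = 0.6739 × √(29/2) = 2.5662
Critical value for a one-sided test at α = 0.05: z_α = 1.645.
Power = P(Z > 1.645 − λ) = Φ(0.921) = 0.8216.

Power ≈ 0.822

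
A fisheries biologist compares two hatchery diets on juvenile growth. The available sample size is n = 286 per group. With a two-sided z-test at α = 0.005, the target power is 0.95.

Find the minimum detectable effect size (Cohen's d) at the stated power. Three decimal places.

d ≈ 0.372

Required noncentrality: δ = z_{0.0025} + z_{0.05} = 2.807 + 1.645 = 4.452.
(The second rejection-region term Φ(−δ − z_{α/2}) is negligible and dropped.)
δ = d·√(n/2) ⇒ d = δ/√(n/2) = 4.452/√(286/2) = 0.3723.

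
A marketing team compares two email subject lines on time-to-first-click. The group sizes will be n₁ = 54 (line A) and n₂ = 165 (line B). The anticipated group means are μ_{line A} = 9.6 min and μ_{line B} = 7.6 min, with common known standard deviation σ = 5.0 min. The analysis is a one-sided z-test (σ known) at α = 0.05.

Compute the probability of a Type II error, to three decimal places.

Standardized effect: d = |μ_{line A} − μ_{line B}| / σ = |9.6 − 7.6| / 5.0 = 0.4000
Noncentrality parameter: δ = d / √(1/n₁ + 1/n₂) = 0.4000 / √(1/54 + 1/165) = 2.5514
One-sided α = 0.05 → critical value z_{0.05} = 1.645.
Power = P(Z > 1.645 − δ) = Φ(0.907) = 0.8177.
Type II error: β = 1 − power = 1 − 0.8177 = 0.1823.

β ≈ 0.182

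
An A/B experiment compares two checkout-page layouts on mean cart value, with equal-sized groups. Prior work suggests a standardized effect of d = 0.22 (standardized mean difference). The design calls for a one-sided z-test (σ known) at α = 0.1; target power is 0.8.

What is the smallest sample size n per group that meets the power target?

n = 187 per group

Set Φ(δ − 1.282) = 0.8; then δ − 1.282 = Φ⁻¹(0.8) = 0.842, giving δ = 2.123.
δ = d·√(n/2) ⇒ n = 2(δ/d)² = 2 × (2.123 / 0.22)² = 186.28.
Round up to the next whole unit.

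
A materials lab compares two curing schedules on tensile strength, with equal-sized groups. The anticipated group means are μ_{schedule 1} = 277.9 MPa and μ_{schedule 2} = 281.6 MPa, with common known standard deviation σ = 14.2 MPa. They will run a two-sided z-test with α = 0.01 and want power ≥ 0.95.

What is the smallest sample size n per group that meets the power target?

Standardized effect: d = |μ_{schedule 1} − μ_{schedule 2}| / σ = |277.9 − 281.6| / 14.2 = 0.2606
For power 0.95 need Φ(δ − z_{0.005}) = 0.95, so δ = z_{0.005} + z_{0.05} = 2.576 + 1.645 = 4.221.
(Ignoring the negligible lower-tail rejection probability gives the usual closed-form inversion.)
δ = d·√(n/2) ⇒ n = 2(δ/d)² = 2 × (4.221 / 0.2606)² = 524.77.
Rounding up, n = 525 per group.

n = 525 per group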